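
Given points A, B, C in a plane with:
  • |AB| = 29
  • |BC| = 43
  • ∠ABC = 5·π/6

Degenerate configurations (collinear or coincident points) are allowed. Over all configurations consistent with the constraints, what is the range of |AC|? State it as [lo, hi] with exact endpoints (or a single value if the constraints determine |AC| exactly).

|AC| = √(1247·√(3) + 2690)  (≈ 69.6410)

|AB| ∈ {29}
|BC| ∈ {43}
|AC| ∈ {√(1247·√(3) + 2690)}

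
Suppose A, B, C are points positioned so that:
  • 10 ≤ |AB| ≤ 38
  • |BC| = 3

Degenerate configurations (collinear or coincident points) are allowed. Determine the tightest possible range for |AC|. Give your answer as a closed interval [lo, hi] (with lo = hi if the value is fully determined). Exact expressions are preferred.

|AC| ∈ [7, 41]  (≈ [7.0000, 41.0000])

|AB| ∈ [10, 38]
|BC| ∈ {3}
|AC| ∈ [7, 41]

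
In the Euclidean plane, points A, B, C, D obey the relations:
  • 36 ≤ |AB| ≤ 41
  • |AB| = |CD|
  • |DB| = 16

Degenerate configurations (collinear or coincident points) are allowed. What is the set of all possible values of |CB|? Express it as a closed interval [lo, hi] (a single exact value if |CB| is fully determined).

|CB| ∈ [20, 57]  (≈ [20.0000, 57.0000])

|AB| ∈ [36, 41]
|BD| ∈ {16}
|CD| ∈ [36, 41]
|AD| ∈ [20, 57]
|BC| ∈ [20, 57]
|AC| ∈ [0, 98]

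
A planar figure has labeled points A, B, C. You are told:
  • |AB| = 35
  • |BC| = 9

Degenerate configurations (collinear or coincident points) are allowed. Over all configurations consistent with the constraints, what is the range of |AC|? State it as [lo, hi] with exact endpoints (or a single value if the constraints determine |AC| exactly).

|AC| ∈ [26, 44]  (≈ [26.0000, 44.0000])

|AB| ∈ {35}
|BC| ∈ {9}
|AC| ∈ [26, 44]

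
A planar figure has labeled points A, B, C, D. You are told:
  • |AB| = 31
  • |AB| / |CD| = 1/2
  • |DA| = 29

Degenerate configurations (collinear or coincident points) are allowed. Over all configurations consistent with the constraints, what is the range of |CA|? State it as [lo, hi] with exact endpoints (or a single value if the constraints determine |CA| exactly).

|AB| ∈ {31}
|AD| ∈ {29}
|CD| ∈ {62}
|BD| ∈ [2, 60]
|AC| ∈ [33, 91]
|BC| ∈ [2, 122]

|CA| ∈ [33, 91]  (≈ [33.0000, 91.0000])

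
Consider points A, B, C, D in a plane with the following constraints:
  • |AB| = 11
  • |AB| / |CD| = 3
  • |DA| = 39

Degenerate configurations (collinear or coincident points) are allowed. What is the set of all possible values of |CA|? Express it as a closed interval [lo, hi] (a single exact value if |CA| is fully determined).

|CA| ∈ [106/3, 128/3]  (≈ [35.3333, 42.6667])

|AB| ∈ {11}
|AD| ∈ {39}
|CD| ∈ {11/3}
|BD| ∈ [28, 50]
|AC| ∈ [106/3, 128/3]
|BC| ∈ [73/3, 161/3]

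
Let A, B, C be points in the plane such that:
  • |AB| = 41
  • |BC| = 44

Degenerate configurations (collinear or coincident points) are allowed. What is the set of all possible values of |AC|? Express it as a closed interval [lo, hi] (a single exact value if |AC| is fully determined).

|AC| ∈ [3, 85]  (≈ [3.0000, 85.0000])

|AB| ∈ {41}
|BC| ∈ {44}
|AC| ∈ [3, 85]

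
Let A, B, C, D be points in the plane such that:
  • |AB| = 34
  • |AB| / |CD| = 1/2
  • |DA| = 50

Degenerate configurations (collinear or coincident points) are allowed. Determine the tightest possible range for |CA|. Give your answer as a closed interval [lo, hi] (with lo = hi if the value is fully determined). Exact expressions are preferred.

|CA| ∈ [18, 118]  (≈ [18.0000, 118.0000])

|AB| ∈ {34}
|AD| ∈ {50}
|CD| ∈ {68}
|BD| ∈ [16, 84]
|AC| ∈ [18, 118]
|BC| ∈ [0, 152]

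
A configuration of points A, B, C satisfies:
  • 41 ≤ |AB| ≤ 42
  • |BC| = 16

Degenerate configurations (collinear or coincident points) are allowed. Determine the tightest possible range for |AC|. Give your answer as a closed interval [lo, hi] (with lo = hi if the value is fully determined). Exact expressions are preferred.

|AC| ∈ [25, 58]  (≈ [25.0000, 58.0000])

|AB| ∈ [41, 42]
|BC| ∈ {16}
|AC| ∈ [25, 58]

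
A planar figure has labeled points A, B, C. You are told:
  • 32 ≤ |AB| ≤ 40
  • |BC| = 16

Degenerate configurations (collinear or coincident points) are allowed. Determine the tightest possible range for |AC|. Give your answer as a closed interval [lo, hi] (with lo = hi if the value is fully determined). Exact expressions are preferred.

|AB| ∈ [32, 40]
|BC| ∈ {16}
|AC| ∈ [16, 56]

|AC| ∈ [16, 56]  (≈ [16.0000, 56.0000])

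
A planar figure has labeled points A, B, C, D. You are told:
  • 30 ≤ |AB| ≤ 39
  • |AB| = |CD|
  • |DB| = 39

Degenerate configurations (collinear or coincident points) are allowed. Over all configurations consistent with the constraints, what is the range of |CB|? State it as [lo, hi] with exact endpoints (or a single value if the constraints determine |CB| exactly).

|CB| ∈ [0, 78]  (≈ [0.0000, 78.0000])

|AB| ∈ [30, 39]
|BD| ∈ {39}
|CD| ∈ [30, 39]
|AD| ∈ [0, 78]
|BC| ∈ [0, 78]
|AC| ∈ [0, 117]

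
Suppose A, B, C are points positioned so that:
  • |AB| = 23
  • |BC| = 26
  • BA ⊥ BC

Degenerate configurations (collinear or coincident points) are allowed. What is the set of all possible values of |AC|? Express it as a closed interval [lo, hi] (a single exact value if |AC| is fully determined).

|AC| = √(1205)  (≈ 34.7131)

|AB| ∈ {23}
|BC| ∈ {26}
|AC| ∈ {√(1205)}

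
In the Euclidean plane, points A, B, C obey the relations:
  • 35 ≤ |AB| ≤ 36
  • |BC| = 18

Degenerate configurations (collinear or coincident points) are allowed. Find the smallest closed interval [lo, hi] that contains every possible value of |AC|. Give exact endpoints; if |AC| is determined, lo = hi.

|AB| ∈ [35, 36]
|BC| ∈ {18}
|AC| ∈ [17, 54]

|AC| ∈ [17, 54]  (≈ [17.0000, 54.0000])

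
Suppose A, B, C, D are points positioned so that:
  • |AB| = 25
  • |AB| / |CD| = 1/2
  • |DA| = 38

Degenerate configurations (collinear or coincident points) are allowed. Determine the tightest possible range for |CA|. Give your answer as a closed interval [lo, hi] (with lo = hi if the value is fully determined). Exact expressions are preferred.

|CA| ∈ [12, 88]  (≈ [12.0000, 88.0000])

|AB| ∈ {25}
|AD| ∈ {38}
|CD| ∈ {50}
|BD| ∈ [13, 63]
|AC| ∈ [12, 88]
|BC| ∈ [0, 113]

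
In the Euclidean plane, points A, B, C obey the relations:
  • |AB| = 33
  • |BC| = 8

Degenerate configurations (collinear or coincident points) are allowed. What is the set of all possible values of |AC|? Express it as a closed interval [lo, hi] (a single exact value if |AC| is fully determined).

|AB| ∈ {33}
|BC| ∈ {8}
|AC| ∈ [25, 41]

|AC| ∈ [25, 41]  (≈ [25.0000, 41.0000])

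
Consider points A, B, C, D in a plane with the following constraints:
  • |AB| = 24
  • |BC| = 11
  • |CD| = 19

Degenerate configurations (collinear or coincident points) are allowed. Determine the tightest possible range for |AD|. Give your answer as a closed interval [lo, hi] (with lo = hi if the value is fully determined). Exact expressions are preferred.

|AB| ∈ {24}
|BC| ∈ {11}
|CD| ∈ {19}
|AC| ∈ [13, 35]
|BD| ∈ [8, 30]
|AD| ∈ [0, 54]

|AD| ∈ [0, 54]  (≈ [0.0000, 54.0000])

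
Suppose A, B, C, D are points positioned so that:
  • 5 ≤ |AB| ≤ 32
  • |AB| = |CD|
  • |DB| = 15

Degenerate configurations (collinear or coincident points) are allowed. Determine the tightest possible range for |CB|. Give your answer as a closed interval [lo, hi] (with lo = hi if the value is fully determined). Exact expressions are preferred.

|AB| ∈ [5, 32]
|BD| ∈ {15}
|CD| ∈ [5, 32]
|AD| ∈ [0, 47]
|BC| ∈ [0, 47]
|AC| ∈ [0, 79]

|CB| ∈ [0, 47]  (≈ [0.0000, 47.0000])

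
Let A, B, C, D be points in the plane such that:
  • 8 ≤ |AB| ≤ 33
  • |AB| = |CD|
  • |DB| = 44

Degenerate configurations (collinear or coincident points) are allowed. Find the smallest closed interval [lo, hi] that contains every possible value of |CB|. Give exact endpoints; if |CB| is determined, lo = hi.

|CB| ∈ [11, 77]  (≈ [11.0000, 77.0000])

|AB| ∈ [8, 33]
|BD| ∈ {44}
|CD| ∈ [8, 33]
|AD| ∈ [11, 77]
|BC| ∈ [11, 77]
|AC| ∈ [0, 110]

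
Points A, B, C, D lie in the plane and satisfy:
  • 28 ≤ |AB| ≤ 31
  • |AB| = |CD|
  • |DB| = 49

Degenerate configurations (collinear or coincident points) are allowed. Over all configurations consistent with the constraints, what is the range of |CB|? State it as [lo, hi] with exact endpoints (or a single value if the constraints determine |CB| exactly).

|AB| ∈ [28, 31]
|BD| ∈ {49}
|CD| ∈ [28, 31]
|AD| ∈ [18, 80]
|BC| ∈ [18, 80]
|AC| ∈ [0, 111]

|CB| ∈ [18, 80]  (≈ [18.0000, 80.0000])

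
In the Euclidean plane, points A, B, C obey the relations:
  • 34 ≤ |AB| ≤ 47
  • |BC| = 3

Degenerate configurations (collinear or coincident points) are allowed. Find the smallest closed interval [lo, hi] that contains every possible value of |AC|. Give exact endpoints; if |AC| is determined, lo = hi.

|AB| ∈ [34, 47]
|BC| ∈ {3}
|AC| ∈ [31, 50]

|AC| ∈ [31, 50]  (≈ [31.0000, 50.0000])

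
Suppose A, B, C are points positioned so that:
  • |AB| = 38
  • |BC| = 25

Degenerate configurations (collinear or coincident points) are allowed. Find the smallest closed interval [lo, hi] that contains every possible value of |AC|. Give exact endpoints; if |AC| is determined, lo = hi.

|AB| ∈ {38}
|BC| ∈ {25}
|AC| ∈ [13, 63]

|AC| ∈ [13, 63]  (≈ [13.0000, 63.0000])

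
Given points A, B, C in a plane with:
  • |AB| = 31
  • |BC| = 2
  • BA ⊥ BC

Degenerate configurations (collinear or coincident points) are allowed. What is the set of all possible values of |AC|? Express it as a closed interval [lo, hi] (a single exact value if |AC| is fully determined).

|AC| = √(965)  (≈ 31.0644)

|AB| ∈ {31}
|BC| ∈ {2}
|AC| ∈ {√(965)}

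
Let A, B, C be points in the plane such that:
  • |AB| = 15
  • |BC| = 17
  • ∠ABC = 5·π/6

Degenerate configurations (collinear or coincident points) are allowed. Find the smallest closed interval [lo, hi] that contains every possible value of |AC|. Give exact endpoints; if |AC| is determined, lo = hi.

|AC| = √(255·√(3) + 514)  (≈ 30.9140)

|AB| ∈ {15}
|BC| ∈ {17}
|AC| ∈ {√(255·√(3) + 514)}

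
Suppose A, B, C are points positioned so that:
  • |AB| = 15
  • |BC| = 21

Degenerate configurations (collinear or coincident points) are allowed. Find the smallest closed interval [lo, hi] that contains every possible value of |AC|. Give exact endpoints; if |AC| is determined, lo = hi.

|AB| ∈ {15}
|BC| ∈ {21}
|AC| ∈ [6, 36]

|AC| ∈ [6, 36]  (≈ [6.0000, 36.0000])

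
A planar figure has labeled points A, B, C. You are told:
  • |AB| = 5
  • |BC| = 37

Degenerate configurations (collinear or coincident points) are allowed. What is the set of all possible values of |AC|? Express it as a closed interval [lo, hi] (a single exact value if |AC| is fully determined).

|AC| ∈ [32, 42]  (≈ [32.0000, 42.0000])

|AB| ∈ {5}
|BC| ∈ {37}
|AC| ∈ [32, 42]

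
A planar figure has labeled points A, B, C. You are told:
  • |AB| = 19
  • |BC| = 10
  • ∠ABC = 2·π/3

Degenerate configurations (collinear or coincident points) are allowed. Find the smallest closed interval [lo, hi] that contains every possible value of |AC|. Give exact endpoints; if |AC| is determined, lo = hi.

|AB| ∈ {19}
|BC| ∈ {10}
|AC| ∈ {√(651)}

|AC| = √(651)  (≈ 25.5147)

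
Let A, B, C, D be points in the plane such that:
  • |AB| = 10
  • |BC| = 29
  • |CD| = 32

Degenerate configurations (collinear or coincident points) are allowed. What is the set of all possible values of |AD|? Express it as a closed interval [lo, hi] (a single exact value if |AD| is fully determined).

|AB| ∈ {10}
|BC| ∈ {29}
|CD| ∈ {32}
|AC| ∈ [19, 39]
|BD| ∈ [3, 61]
|AD| ∈ [0, 71]

|AD| ∈ [0, 71]  (≈ [0.0000, 71.0000])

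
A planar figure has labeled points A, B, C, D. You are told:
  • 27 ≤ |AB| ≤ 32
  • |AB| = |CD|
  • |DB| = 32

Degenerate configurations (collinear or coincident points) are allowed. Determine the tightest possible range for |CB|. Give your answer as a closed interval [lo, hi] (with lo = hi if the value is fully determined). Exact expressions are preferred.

|AB| ∈ [27, 32]
|BD| ∈ {32}
|CD| ∈ [27, 32]
|AD| ∈ [0, 64]
|BC| ∈ [0, 64]
|AC| ∈ [0, 96]

|CB| ∈ [0, 64]  (≈ [0.0000, 64.0000])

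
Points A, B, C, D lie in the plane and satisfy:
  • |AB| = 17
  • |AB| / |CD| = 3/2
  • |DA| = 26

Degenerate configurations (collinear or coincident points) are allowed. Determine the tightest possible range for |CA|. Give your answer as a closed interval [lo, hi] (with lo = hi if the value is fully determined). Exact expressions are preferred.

|CA| ∈ [44/3, 112/3]  (≈ [14.6667, 37.3333])

|AB| ∈ {17}
|AD| ∈ {26}
|CD| ∈ {34/3}
|BD| ∈ [9, 43]
|AC| ∈ [44/3, 112/3]
|BC| ∈ [0, 163/3]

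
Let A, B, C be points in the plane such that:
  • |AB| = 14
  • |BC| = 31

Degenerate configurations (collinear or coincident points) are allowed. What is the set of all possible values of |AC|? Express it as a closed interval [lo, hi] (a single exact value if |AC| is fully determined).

|AC| ∈ [17, 45]  (≈ [17.0000, 45.0000])

|AB| ∈ {14}
|BC| ∈ {31}
|AC| ∈ [17, 45]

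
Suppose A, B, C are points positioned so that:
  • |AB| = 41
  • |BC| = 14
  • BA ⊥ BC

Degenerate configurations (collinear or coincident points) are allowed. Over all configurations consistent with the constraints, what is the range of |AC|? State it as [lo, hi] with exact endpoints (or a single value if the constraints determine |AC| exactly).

|AC| = √(1877)  (≈ 43.3244)

|AB| ∈ {41}
|BC| ∈ {14}
|AC| ∈ {√(1877)}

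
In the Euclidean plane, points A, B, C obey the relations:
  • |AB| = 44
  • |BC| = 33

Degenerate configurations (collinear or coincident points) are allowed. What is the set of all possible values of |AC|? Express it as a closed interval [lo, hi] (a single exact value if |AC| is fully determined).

|AB| ∈ {44}
|BC| ∈ {33}
|AC| ∈ [11, 77]

|AC| ∈ [11, 77]  (≈ [11.0000, 77.0000])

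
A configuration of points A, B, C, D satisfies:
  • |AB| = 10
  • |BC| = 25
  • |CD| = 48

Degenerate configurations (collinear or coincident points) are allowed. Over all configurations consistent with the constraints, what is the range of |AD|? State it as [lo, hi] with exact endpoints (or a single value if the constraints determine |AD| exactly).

|AB| ∈ {10}
|BC| ∈ {25}
|CD| ∈ {48}
|AC| ∈ [15, 35]
|BD| ∈ [23, 73]
|AD| ∈ [13, 83]

|AD| ∈ [13, 83]  (≈ [13.0000, 83.0000])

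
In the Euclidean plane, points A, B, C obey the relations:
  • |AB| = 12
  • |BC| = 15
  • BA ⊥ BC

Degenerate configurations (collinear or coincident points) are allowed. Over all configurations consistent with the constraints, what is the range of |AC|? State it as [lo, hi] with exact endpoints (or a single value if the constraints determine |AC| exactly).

|AB| ∈ {12}
|BC| ∈ {15}
|AC| ∈ {3·√(41)}

|AC| = 3·√(41)  (≈ 19.2094)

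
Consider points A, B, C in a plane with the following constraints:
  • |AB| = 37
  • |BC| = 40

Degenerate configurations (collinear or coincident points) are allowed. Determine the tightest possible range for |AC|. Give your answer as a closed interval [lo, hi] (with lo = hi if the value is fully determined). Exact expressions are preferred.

|AB| ∈ {37}
|BC| ∈ {40}
|AC| ∈ [3, 77]

|AC| ∈ [3, 77]  (≈ [3.0000, 77.0000])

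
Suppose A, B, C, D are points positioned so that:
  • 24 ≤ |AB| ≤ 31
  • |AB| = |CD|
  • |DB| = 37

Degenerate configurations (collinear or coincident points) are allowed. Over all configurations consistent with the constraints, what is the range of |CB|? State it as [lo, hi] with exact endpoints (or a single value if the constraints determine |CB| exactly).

|AB| ∈ [24, 31]
|BD| ∈ {37}
|CD| ∈ [24, 31]
|AD| ∈ [6, 68]
|BC| ∈ [6, 68]
|AC| ∈ [0, 99]

|CB| ∈ [6, 68]  (≈ [6.0000, 68.0000])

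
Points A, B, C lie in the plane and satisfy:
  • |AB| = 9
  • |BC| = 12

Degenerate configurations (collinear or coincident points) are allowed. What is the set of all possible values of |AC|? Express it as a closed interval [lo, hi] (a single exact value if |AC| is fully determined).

|AB| ∈ {9}
|BC| ∈ {12}
|AC| ∈ [3, 21]

|AC| ∈ [3, 21]  (≈ [3.0000, 21.0000])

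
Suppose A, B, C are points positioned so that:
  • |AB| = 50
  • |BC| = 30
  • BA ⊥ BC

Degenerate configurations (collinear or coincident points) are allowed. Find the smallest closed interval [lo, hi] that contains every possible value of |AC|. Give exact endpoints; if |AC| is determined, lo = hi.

|AB| ∈ {50}
|BC| ∈ {30}
|AC| ∈ {10·√(34)}

|AC| = 10·√(34)  (≈ 58.3095)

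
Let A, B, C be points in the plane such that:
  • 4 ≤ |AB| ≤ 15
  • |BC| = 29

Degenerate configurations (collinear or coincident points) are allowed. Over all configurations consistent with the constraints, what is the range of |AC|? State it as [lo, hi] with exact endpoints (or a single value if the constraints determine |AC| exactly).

|AC| ∈ [14, 44]  (≈ [14.0000, 44.0000])

|AB| ∈ [4, 15]
|BC| ∈ {29}
|AC| ∈ [14, 44]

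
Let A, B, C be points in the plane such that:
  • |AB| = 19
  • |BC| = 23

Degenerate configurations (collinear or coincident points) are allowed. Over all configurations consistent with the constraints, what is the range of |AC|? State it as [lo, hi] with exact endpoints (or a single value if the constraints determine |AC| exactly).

|AB| ∈ {19}
|BC| ∈ {23}
|AC| ∈ [4, 42]

|AC| ∈ [4, 42]  (≈ [4.0000, 42.0000])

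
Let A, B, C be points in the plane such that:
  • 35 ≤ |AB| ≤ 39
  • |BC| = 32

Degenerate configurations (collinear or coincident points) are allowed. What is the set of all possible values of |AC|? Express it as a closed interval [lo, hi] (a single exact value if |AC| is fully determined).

|AB| ∈ [35, 39]
|BC| ∈ {32}
|AC| ∈ [3, 71]

|AC| ∈ [3, 71]  (≈ [3.0000, 71.0000])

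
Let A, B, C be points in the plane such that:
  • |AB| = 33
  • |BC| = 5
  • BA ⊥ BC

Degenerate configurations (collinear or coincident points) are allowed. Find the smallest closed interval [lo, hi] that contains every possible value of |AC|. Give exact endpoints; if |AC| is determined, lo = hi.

|AB| ∈ {33}
|BC| ∈ {5}
|AC| ∈ {√(1114)}

|AC| = √(1114)  (≈ 33.3766)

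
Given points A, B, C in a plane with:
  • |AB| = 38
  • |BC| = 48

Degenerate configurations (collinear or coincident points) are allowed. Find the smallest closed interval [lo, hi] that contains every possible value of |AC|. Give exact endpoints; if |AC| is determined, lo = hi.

|AC| ∈ [10, 86]  (≈ [10.0000, 86.0000])

|AB| ∈ {38}
|BC| ∈ {48}
|AC| ∈ [10, 86]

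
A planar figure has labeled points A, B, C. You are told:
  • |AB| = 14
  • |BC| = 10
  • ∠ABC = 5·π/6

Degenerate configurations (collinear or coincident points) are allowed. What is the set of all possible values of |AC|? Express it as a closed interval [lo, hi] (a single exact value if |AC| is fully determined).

|AB| ∈ {14}
|BC| ∈ {10}
|AC| ∈ {2·√(35·√(3) + 74)}

|AC| = 2·√(35·√(3) + 74)  (≈ 23.2053)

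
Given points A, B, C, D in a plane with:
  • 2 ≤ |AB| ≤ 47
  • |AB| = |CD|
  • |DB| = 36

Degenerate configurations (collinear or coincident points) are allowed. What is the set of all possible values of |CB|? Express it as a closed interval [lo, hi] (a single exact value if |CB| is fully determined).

|AB| ∈ [2, 47]
|BD| ∈ {36}
|CD| ∈ [2, 47]
|AD| ∈ [0, 83]
|BC| ∈ [0, 83]
|AC| ∈ [0, 130]

|CB| ∈ [0, 83]  (≈ [0.0000, 83.0000])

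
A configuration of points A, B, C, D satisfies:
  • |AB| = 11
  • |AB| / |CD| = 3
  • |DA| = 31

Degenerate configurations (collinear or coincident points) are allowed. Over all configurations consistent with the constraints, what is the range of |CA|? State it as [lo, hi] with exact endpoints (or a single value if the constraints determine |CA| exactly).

|AB| ∈ {11}
|AD| ∈ {31}
|CD| ∈ {11/3}
|BD| ∈ [20, 42]
|AC| ∈ [82/3, 104/3]
|BC| ∈ [49/3, 137/3]

|CA| ∈ [82/3, 104/3]  (≈ [27.3333, 34.6667])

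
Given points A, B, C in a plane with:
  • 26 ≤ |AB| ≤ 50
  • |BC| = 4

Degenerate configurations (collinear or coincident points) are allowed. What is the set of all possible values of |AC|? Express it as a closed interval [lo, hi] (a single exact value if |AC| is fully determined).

|AB| ∈ [26, 50]
|BC| ∈ {4}
|AC| ∈ [22, 54]

|AC| ∈ [22, 54]  (≈ [22.0000, 54.0000])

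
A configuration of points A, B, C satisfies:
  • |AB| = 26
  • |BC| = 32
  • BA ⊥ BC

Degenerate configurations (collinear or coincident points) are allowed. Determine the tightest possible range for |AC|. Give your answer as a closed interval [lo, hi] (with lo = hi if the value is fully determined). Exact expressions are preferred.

|AB| ∈ {26}
|BC| ∈ {32}
|AC| ∈ {10·√(17)}

|AC| = 10·√(17)  (≈ 41.2311)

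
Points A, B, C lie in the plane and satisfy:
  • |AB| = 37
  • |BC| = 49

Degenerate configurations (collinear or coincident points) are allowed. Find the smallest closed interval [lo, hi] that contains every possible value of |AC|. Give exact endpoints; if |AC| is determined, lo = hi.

|AC| ∈ [12, 86]  (≈ [12.0000, 86.0000])

|AB| ∈ {37}
|BC| ∈ {49}
|AC| ∈ [12, 86]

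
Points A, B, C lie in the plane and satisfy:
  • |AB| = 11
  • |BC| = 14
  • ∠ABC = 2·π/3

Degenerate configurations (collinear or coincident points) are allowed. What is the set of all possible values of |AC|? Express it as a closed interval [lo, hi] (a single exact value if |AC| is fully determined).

|AC| = √(471)  (≈ 21.7025)

|AB| ∈ {11}
|BC| ∈ {14}
|AC| ∈ {√(471)}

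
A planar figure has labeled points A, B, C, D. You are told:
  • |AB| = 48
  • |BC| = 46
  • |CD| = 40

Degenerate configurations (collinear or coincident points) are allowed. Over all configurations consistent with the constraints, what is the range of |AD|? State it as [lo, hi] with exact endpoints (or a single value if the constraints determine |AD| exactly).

|AB| ∈ {48}
|BC| ∈ {46}
|CD| ∈ {40}
|AC| ∈ [2, 94]
|BD| ∈ [6, 86]
|AD| ∈ [0, 134]

|AD| ∈ [0, 134]  (≈ [0.0000, 134.0000])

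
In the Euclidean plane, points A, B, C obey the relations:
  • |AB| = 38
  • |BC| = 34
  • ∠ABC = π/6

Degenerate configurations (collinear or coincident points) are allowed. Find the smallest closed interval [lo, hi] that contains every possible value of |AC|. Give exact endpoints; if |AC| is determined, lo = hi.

|AB| ∈ {38}
|BC| ∈ {34}
|AC| ∈ {2·√(650 - 323·√(3))}

|AC| = 2·√(650 - 323·√(3))  (≈ 19.0313)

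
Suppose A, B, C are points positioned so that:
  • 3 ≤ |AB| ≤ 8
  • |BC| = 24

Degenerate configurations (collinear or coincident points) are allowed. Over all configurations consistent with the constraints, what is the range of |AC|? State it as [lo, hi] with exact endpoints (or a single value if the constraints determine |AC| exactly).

|AB| ∈ [3, 8]
|BC| ∈ {24}
|AC| ∈ [16, 32]

|AC| ∈ [16, 32]  (≈ [16.0000, 32.0000])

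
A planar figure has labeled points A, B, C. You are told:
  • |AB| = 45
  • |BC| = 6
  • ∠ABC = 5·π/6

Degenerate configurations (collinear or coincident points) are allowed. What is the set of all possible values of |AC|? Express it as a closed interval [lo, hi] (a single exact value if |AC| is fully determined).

|AC| = 3·√(30·√(3) + 229)  (≈ 50.2857)

|AB| ∈ {45}
|BC| ∈ {6}
|AC| ∈ {3·√(30·√(3) + 229)}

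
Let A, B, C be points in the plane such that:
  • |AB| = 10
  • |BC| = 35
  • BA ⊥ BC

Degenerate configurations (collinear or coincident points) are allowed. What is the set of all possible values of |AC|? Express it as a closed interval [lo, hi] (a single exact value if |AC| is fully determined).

|AB| ∈ {10}
|BC| ∈ {35}
|AC| ∈ {5·√(53)}

|AC| = 5·√(53)  (≈ 36.4005)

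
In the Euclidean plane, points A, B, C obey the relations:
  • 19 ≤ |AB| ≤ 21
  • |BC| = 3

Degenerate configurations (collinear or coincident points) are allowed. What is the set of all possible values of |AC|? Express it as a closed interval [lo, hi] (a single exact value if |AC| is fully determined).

|AC| ∈ [16, 24]  (≈ [16.0000, 24.0000])

|AB| ∈ [19, 21]
|BC| ∈ {3}
|AC| ∈ [16, 24]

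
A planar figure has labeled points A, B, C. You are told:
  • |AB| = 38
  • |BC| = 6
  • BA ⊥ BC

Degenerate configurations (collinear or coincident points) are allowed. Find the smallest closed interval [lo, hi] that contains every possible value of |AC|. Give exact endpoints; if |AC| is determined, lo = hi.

|AC| = 2·√(370)  (≈ 38.4708)

|AB| ∈ {38}
|BC| ∈ {6}
|AC| ∈ {2·√(370)}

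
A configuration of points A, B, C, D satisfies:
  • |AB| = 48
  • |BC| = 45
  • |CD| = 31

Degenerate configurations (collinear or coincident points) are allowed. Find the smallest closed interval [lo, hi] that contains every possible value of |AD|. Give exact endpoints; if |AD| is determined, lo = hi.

|AB| ∈ {48}
|BC| ∈ {45}
|CD| ∈ {31}
|AC| ∈ [3, 93]
|BD| ∈ [14, 76]
|AD| ∈ [0, 124]

|AD| ∈ [0, 124]  (≈ [0.0000, 124.0000])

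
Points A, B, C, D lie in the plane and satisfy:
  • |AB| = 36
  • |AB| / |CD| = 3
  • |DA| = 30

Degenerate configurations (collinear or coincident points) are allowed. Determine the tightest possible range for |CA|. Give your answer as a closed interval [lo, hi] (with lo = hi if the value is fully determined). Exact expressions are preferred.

|CA| ∈ [18, 42]  (≈ [18.0000, 42.0000])

|AB| ∈ {36}
|AD| ∈ {30}
|CD| ∈ {12}
|BD| ∈ [6, 66]
|AC| ∈ [18, 42]
|BC| ∈ [0, 78]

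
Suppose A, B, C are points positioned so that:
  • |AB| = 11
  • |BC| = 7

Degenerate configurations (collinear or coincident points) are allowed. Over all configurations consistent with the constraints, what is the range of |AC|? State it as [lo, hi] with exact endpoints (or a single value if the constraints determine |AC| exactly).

|AC| ∈ [4, 18]  (≈ [4.0000, 18.0000])

|AB| ∈ {11}
|BC| ∈ {7}
|AC| ∈ [4, 18]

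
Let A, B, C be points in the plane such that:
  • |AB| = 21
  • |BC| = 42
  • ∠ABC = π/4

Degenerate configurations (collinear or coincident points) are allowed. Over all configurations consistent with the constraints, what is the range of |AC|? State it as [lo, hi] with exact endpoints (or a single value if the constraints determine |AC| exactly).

|AB| ∈ {21}
|BC| ∈ {42}
|AC| ∈ {21·√(5 - 2·√(2))}

|AC| = 21·√(5 - 2·√(2))  (≈ 30.9461)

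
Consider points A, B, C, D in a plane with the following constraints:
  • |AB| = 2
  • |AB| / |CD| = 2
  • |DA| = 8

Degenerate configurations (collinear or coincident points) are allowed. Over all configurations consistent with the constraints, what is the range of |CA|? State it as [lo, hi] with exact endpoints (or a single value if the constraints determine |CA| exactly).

|CA| ∈ [7, 9]  (≈ [7.0000, 9.0000])

|AB| ∈ {2}
|AD| ∈ {8}
|CD| ∈ {1}
|BD| ∈ [6, 10]
|AC| ∈ [7, 9]
|BC| ∈ [5, 11]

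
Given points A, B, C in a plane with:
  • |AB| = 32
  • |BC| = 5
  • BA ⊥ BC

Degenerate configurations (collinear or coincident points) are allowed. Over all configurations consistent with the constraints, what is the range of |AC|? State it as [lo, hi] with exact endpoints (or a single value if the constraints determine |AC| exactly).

|AB| ∈ {32}
|BC| ∈ {5}
|AC| ∈ {√(1049)}

|AC| = √(1049)  (≈ 32.3883)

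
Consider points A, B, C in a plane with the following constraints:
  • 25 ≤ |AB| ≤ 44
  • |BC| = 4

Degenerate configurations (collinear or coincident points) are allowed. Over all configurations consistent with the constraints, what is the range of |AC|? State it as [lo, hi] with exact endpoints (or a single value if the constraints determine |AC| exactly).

|AC| ∈ [21, 48]  (≈ [21.0000, 48.0000])

|AB| ∈ [25, 44]
|BC| ∈ {4}
|AC| ∈ [21, 48]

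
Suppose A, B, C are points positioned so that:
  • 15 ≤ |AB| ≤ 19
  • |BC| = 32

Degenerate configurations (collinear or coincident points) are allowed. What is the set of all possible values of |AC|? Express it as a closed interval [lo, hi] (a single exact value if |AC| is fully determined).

|AB| ∈ [15, 19]
|BC| ∈ {32}
|AC| ∈ [13, 51]

|AC| ∈ [13, 51]  (≈ [13.0000, 51.0000])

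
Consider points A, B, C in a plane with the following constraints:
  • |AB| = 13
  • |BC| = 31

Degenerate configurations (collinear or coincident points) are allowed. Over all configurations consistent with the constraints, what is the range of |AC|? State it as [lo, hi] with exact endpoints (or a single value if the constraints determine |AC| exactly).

|AB| ∈ {13}
|BC| ∈ {31}
|AC| ∈ [18, 44]

|AC| ∈ [18, 44]  (≈ [18.0000, 44.0000])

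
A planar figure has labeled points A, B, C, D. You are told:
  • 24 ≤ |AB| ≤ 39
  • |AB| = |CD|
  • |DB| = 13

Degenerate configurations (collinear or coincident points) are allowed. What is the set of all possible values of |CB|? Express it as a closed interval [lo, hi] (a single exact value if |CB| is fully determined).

|AB| ∈ [24, 39]
|BD| ∈ {13}
|CD| ∈ [24, 39]
|AD| ∈ [11, 52]
|BC| ∈ [11, 52]
|AC| ∈ [0, 91]

|CB| ∈ [11, 52]  (≈ [11.0000, 52.0000])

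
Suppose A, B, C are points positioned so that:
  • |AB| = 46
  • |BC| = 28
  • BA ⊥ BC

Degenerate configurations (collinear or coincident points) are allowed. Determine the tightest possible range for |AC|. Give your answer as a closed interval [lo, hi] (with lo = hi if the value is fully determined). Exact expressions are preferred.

|AB| ∈ {46}
|BC| ∈ {28}
|AC| ∈ {10·√(29)}

|AC| = 10·√(29)  (≈ 53.8516)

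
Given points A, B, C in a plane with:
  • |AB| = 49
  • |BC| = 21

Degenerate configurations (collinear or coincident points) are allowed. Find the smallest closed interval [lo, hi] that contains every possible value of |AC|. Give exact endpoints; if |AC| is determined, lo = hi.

|AB| ∈ {49}
|BC| ∈ {21}
|AC| ∈ [28, 70]

|AC| ∈ [28, 70]  (≈ [28.0000, 70.0000])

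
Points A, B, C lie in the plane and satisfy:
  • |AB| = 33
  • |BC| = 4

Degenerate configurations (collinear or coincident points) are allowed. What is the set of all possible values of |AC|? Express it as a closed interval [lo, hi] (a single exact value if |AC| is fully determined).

|AC| ∈ [29, 37]  (≈ [29.0000, 37.0000])

|AB| ∈ {33}
|BC| ∈ {4}
|AC| ∈ [29, 37]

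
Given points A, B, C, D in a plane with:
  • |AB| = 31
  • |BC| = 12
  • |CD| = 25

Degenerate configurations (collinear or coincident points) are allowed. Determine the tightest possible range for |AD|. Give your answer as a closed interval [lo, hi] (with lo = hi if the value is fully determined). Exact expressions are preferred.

|AB| ∈ {31}
|BC| ∈ {12}
|CD| ∈ {25}
|AC| ∈ [19, 43]
|BD| ∈ [13, 37]
|AD| ∈ [0, 68]

|AD| ∈ [0, 68]  (≈ [0.0000, 68.0000])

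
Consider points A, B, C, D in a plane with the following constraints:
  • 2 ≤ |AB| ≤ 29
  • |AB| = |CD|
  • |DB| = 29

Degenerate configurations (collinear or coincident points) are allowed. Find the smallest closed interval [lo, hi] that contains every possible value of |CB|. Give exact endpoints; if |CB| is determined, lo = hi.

|CB| ∈ [0, 58]  (≈ [0.0000, 58.0000])

|AB| ∈ [2, 29]
|BD| ∈ {29}
|CD| ∈ [2, 29]
|AD| ∈ [0, 58]
|BC| ∈ [0, 58]
|AC| ∈ [0, 87]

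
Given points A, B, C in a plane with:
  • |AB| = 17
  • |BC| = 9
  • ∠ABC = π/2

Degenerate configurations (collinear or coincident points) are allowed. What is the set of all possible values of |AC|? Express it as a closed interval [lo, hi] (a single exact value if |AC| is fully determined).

|AB| ∈ {17}
|BC| ∈ {9}
|AC| ∈ {√(370)}

|AC| = √(370)  (≈ 19.2354)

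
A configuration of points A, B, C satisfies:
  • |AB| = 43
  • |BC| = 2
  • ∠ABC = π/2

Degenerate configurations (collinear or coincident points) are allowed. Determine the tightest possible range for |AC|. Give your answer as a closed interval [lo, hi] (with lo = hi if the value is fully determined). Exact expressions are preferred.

|AB| ∈ {43}
|BC| ∈ {2}
|AC| ∈ {√(1853)}

|AC| = √(1853)  (≈ 43.0465)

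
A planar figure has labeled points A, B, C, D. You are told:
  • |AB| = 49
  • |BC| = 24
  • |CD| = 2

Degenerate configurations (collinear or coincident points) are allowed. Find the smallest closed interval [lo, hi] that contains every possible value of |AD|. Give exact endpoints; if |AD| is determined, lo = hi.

|AB| ∈ {49}
|BC| ∈ {24}
|CD| ∈ {2}
|AC| ∈ [25, 73]
|BD| ∈ [22, 26]
|AD| ∈ [23, 75]

|AD| ∈ [23, 75]  (≈ [23.0000, 75.0000])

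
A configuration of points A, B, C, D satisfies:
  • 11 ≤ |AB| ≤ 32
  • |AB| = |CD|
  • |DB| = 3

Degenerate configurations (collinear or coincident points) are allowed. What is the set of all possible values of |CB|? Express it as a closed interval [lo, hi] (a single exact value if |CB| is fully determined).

|CB| ∈ [8, 35]  (≈ [8.0000, 35.0000])

|AB| ∈ [11, 32]
|BD| ∈ {3}
|CD| ∈ [11, 32]
|AD| ∈ [8, 35]
|BC| ∈ [8, 35]
|AC| ∈ [0, 67]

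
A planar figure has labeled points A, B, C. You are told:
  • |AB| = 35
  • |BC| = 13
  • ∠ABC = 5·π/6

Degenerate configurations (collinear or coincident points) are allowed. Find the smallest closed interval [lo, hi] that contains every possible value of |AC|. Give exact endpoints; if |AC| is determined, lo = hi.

|AC| = √(455·√(3) + 1394)  (≈ 46.7128)

|AB| ∈ {35}
|BC| ∈ {13}
|AC| ∈ {√(455·√(3) + 1394)}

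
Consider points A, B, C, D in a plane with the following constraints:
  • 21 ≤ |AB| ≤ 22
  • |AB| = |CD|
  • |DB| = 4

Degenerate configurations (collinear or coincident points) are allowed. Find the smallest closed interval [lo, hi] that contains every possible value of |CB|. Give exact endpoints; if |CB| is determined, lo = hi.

|CB| ∈ [17, 26]  (≈ [17.0000, 26.0000])

|AB| ∈ [21, 22]
|BD| ∈ {4}
|CD| ∈ [21, 22]
|AD| ∈ [17, 26]
|BC| ∈ [17, 26]
|AC| ∈ [0, 48]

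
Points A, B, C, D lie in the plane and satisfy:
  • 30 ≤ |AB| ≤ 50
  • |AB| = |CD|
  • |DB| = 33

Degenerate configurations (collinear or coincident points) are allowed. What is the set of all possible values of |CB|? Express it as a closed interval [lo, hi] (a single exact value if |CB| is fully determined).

|AB| ∈ [30, 50]
|BD| ∈ {33}
|CD| ∈ [30, 50]
|AD| ∈ [0, 83]
|BC| ∈ [0, 83]
|AC| ∈ [0, 133]

|CB| ∈ [0, 83]  (≈ [0.0000, 83.0000])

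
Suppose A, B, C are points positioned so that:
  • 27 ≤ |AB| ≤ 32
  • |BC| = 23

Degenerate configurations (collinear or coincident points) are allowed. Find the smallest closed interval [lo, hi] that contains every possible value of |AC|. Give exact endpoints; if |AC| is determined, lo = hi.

|AB| ∈ [27, 32]
|BC| ∈ {23}
|AC| ∈ [4, 55]

|AC| ∈ [4, 55]  (≈ [4.0000, 55.0000])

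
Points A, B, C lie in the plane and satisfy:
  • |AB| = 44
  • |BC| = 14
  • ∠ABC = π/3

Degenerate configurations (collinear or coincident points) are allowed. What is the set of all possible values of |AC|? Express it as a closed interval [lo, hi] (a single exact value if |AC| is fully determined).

|AC| = 2·√(379)  (≈ 38.9358)

|AB| ∈ {44}
|BC| ∈ {14}
|AC| ∈ {2·√(379)}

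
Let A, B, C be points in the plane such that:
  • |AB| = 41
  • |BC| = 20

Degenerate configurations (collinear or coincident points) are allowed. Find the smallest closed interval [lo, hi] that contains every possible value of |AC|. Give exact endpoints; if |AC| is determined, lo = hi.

|AC| ∈ [21, 61]  (≈ [21.0000, 61.0000])

|AB| ∈ {41}
|BC| ∈ {20}
|AC| ∈ [21, 61]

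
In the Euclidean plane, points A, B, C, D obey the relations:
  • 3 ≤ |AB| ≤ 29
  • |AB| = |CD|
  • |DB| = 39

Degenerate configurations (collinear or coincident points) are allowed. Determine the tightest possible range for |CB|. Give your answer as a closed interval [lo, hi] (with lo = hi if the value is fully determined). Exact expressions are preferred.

|AB| ∈ [3, 29]
|BD| ∈ {39}
|CD| ∈ [3, 29]
|AD| ∈ [10, 68]
|BC| ∈ [10, 68]
|AC| ∈ [0, 97]

|CB| ∈ [10, 68]  (≈ [10.0000, 68.0000])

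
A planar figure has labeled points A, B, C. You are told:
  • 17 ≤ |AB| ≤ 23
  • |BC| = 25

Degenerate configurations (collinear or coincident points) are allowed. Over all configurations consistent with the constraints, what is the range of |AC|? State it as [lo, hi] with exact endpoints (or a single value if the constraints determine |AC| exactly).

|AB| ∈ [17, 23]
|BC| ∈ {25}
|AC| ∈ [2, 48]

|AC| ∈ [2, 48]  (≈ [2.0000, 48.0000])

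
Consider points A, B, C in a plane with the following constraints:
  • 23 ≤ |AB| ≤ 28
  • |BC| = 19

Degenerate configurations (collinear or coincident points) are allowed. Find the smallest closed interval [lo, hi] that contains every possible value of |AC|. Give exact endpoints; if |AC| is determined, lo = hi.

|AC| ∈ [4, 47]  (≈ [4.0000, 47.0000])

|AB| ∈ [23, 28]
|BC| ∈ {19}
|AC| ∈ [4, 47]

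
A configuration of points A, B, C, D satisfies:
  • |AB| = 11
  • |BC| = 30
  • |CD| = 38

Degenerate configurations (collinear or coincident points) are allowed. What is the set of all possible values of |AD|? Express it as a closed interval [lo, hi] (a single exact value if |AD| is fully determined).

|AD| ∈ [0, 79]  (≈ [0.0000, 79.0000])

|AB| ∈ {11}
|BC| ∈ {30}
|CD| ∈ {38}
|AC| ∈ [19, 41]
|BD| ∈ [8, 68]
|AD| ∈ [0, 79]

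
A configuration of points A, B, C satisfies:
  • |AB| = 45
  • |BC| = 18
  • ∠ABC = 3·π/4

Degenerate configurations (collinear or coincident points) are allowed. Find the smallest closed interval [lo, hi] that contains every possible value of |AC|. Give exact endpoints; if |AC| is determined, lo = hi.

|AB| ∈ {45}
|BC| ∈ {18}
|AC| ∈ {9·√(10·√(2) + 29)}

|AC| = 9·√(10·√(2) + 29)  (≈ 59.1144)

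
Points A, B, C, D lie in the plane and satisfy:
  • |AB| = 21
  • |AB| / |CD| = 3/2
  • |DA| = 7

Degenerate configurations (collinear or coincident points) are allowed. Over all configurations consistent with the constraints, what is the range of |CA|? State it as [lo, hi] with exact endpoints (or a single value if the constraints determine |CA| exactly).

|AB| ∈ {21}
|AD| ∈ {7}
|CD| ∈ {14}
|BD| ∈ [14, 28]
|AC| ∈ [7, 21]
|BC| ∈ [0, 42]

|CA| ∈ [7, 21]  (≈ [7.0000, 21.0000])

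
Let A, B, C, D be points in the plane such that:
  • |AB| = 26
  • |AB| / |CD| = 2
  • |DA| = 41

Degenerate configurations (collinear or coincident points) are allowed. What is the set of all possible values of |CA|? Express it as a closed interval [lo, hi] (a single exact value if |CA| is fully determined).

|AB| ∈ {26}
|AD| ∈ {41}
|CD| ∈ {13}
|BD| ∈ [15, 67]
|AC| ∈ [28, 54]
|BC| ∈ [2, 80]

|CA| ∈ [28, 54]  (≈ [28.0000, 54.0000])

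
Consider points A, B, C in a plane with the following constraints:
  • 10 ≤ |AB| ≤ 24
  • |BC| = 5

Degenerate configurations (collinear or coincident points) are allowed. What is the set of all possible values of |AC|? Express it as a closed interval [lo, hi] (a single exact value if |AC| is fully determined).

|AB| ∈ [10, 24]
|BC| ∈ {5}
|AC| ∈ [5, 29]

|AC| ∈ [5, 29]  (≈ [5.0000, 29.0000])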